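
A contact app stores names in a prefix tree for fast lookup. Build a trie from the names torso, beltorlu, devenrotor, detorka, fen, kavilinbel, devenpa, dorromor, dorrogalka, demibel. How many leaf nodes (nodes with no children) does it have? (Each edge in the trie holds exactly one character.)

Leaves are exactly the stored words that no other stored word extends.
Those words: "beltorlu", "demibel", "detorka", "devenpa", "devenrotor", "dorrogalka", "dorromor", "fen", "kavilinbel", "torso"
Leaf count: 10

10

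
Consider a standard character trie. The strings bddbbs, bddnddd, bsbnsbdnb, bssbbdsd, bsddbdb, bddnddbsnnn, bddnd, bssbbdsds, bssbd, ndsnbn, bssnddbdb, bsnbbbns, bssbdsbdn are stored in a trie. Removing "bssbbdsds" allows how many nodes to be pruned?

1

A node on "bssbbdsds"'s path can go only if nothing else ends at it or branches off below it.
The suffix "s" (1 node) is used only by "bssbbdsds"; "bssbbdsd" is itself a stored word, so pruning stops there.
Nodes removed: 1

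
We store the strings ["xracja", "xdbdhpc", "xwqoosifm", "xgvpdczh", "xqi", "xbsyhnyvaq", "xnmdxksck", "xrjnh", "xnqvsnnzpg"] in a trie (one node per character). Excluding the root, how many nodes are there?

57

For each word, the new-node count is its length minus the longest prefix already in the trie:
  "xracja" → 6 new (x, r, a, c, j, a)
  "xdbdhpc" → prefix "x" already present; 6 new (d, b, d, h, p, c)
  "xwqoosifm" → prefix "x" already present; 8 new (w, q, o, o, s, i, f, m)
  "xgvpdczh" → prefix "x" already present; 7 new (g, v, p, d, c, z, h)
  "xqi" → prefix "x" already present; 2 new (q, i)
  "xbsyhnyvaq" → prefix "x" already present; 9 new (b, s, y, h, n, y, v, a, q)
  "xnmdxksck" → prefix "x" already present; 8 new (n, m, d, x, k, s, c, k)
  "xrjnh" → prefix "xr" already present; 3 new (j, n, h)
  "xnqvsnnzpg" → prefix "xn" already present; 8 new (q, v, s, n, n, z, p, g)
Total nodes = 6 + 6 + 8 + 7 + 2 + 9 + 8 + 3 + 8 = 57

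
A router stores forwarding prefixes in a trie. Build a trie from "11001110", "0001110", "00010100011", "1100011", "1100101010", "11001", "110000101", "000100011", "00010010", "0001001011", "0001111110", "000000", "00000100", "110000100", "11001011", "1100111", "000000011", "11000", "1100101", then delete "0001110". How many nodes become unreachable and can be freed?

1

A node on "0001110"'s path can go only if nothing else ends at it or branches off below it.
The suffix "0" (1 node) is used only by "0001110"; the node for "000111" still has the child "1", so pruning stops there.
Nodes removed: 1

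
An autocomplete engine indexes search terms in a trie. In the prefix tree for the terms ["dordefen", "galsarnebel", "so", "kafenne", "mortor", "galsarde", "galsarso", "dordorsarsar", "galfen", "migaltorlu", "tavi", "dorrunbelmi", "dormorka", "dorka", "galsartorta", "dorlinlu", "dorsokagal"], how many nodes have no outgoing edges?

A leaf is a node with no children — equivalently, the end of a word that is not a proper prefix of any other stored word.
Those words: "dordefen", "dordorsarsar", "dorka", "dorlinlu", "dormorka", "dorrunbelmi", "dorsokagal", "galfen", "galsarde", "galsarnebel", "galsarso", "galsartorta", "kafenne", "migaltorlu", "mortor", "so", "tavi"
Leaf count: 17

17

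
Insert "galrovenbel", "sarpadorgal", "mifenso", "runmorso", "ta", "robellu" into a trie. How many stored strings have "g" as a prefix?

Filter for entries beginning with "g":
Matches: "galrovenbel"
Count: 1

1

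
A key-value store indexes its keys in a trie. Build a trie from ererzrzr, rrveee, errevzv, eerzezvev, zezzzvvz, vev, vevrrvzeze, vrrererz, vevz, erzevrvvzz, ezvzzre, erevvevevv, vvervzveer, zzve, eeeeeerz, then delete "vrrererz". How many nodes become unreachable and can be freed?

After clearing the end-marker at "vrrererz", prune upward until reaching a node still needed by another word.
The suffix "rrererz" (7 nodes) is used only by "vrrererz"; the node for "v" still has the child "e", so pruning stops there.
Nodes removed: 7

7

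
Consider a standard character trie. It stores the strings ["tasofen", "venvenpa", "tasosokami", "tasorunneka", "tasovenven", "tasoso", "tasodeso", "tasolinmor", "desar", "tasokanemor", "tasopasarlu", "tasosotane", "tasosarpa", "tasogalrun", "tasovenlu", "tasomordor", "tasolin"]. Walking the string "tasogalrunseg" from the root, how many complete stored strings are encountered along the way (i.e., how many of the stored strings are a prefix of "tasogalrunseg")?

1

Check each prefix of "tasogalrunseg" against the stored set — each match is an end-marker on the path.
Prefixes of the query that are stored words: "tasogalrun"
Count: 1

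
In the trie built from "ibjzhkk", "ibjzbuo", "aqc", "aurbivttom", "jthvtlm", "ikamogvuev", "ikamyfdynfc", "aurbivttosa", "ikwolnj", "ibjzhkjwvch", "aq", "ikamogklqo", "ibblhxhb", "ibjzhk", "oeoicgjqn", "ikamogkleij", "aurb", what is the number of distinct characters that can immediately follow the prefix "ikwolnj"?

0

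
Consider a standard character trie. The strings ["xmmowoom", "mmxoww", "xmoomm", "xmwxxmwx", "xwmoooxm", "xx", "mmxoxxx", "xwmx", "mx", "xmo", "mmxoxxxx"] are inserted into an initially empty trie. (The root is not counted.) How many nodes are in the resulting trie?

For each word, the new-node count is its length minus the longest prefix already in the trie:
  "xmmowoom" → 8 new (x, m, m, o, w, o, o, m)
  "mmxoww" → 6 new (m, m, x, o, w, w)
  "xmoomm" → prefix "xm" already present; 4 new (o, o, m, m)
  "xmwxxmwx" → prefix "xm" already present; 6 new (w, x, x, m, w, x)
  "xwmoooxm" → prefix "x" already present; 7 new (w, m, o, o, o, x, m)
  "xx" → prefix "x" already present; 1 new (x)
  "mmxoxxx" → prefix "mmxo" already present; 3 new (x, x, x)
  "xwmx" → prefix "xwm" already present; 1 new (x)
  "mx" → prefix "m" already present; 1 new (x)
  "xmo" → prefix "xmo" already present; 0 new (none)
  "mmxoxxxx" → prefix "mmxoxxx" already present; 1 new (x)
Total nodes = 8 + 6 + 4 + 6 + 7 + 1 + 3 + 1 + 1 + 0 + 1 = 38

38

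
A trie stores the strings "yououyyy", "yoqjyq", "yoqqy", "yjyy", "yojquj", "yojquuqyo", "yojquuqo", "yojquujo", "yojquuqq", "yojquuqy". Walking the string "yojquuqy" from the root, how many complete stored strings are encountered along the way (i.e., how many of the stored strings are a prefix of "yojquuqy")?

1

Walk "yojquuqy" from the root; an end-of-word marker is hit whenever a stored word is a prefix of "yojquuqy".
Prefixes of the query that are stored words: "yojquuqy"
Count: 1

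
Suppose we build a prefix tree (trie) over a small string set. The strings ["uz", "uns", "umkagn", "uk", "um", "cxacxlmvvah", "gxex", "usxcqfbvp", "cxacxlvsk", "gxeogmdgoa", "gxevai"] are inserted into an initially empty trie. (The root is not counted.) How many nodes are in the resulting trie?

For each word, the new-node count is its length minus the longest prefix already in the trie:
  "uz" → 2 new (u, z)
  "uns" → prefix "u" already present; 2 new (n, s)
  "umkagn" → prefix "u" already present; 5 new (m, k, a, g, n)
  "uk" → prefix "u" already present; 1 new (k)
  "um" → prefix "um" already present; 0 new (none)
  "cxacxlmvvah" → 11 new (c, x, a, c, x, l, m, v, v, a, h)
  "gxex" → 4 new (g, x, e, x)
  "usxcqfbvp" → prefix "u" already present; 8 new (s, x, c, q, f, b, v, p)
  "cxacxlvsk" → prefix "cxacxl" already present; 3 new (v, s, k)
  "gxeogmdgoa" → prefix "gxe" already present; 7 new (o, g, m, d, g, o, a)
  "gxevai" → prefix "gxe" already present; 3 new (v, a, i)
Total nodes = 2 + 2 + 5 + 1 + 0 + 11 + 4 + 8 + 3 + 7 + 3 = 46

46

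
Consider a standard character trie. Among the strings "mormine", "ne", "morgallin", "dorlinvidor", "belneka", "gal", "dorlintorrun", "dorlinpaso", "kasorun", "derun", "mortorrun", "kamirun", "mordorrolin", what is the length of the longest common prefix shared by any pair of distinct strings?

Look for the deepest trie node that still has at least two words in its subtree.
"dorlinpaso" and "dorlintorrun" agree on "dorlin" (6 characters) before diverging; nothing deeper is shared.
Longest shared-prefix length: 6

6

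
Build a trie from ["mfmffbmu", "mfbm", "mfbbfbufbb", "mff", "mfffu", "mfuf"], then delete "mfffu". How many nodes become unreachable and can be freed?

A node on "mfffu"'s path can go only if nothing else ends at it or branches off below it.
The suffix "fu" (2 nodes) is used only by "mfffu"; "mff" is itself a stored word, so pruning stops there.
Nodes removed: 2

2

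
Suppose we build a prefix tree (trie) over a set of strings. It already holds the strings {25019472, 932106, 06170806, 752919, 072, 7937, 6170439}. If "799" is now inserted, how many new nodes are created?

"79" is already a path in the trie; the remaining "9" must be added.
New nodes needed: |"799"| − 2 = 3 − 2 = 1.

1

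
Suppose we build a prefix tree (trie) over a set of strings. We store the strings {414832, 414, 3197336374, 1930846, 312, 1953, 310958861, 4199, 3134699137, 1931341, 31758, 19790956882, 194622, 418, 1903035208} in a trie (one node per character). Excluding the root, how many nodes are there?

72

For each word, the new-node count is its length minus the longest prefix already in the trie:
  "414832" → 6 new (4, 1, 4, 8, 3, 2)
  "414" → prefix "414" already present; 0 new (none)
  "3197336374" → 10 new (3, 1, 9, 7, 3, 3, 6, 3, 7, 4)
  "1930846" → 7 new (1, 9, 3, 0, 8, 4, 6)
  "312" → prefix "31" already present; 1 new (2)
  "1953" → prefix "19" already present; 2 new (5, 3)
  "310958861" → prefix "31" already present; 7 new (0, 9, 5, 8, 8, 6, 1)
  "4199" → prefix "41" already present; 2 new (9, 9)
  "3134699137" → prefix "31" already present; 8 new (3, 4, 6, 9, 9, 1, 3, 7)
  "1931341" → prefix "193" already present; 4 new (1, 3, 4, 1)
  "31758" → prefix "31" already present; 3 new (7, 5, 8)
  "19790956882" → prefix "19" already present; 9 new (7, 9, 0, 9, 5, 6, 8, 8, 2)
  "194622" → prefix "19" already present; 4 new (4, 6, 2, 2)
  "418" → prefix "41" already present; 1 new (8)
  "1903035208" → prefix "19" already present; 8 new (0, 3, 0, 3, 5, 2, 0, 8)
Total nodes = 6 + 0 + 10 + 7 + 1 + 2 + 7 + 2 + 8 + 4 + 3 + 9 + 4 + 1 + 8 = 72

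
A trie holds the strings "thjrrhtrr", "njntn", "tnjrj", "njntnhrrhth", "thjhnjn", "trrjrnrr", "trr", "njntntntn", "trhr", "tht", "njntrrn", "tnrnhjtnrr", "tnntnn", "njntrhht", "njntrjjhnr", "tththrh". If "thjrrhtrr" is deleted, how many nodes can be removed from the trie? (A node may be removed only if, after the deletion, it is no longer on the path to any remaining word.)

6

After clearing the end-marker at "thjrrhtrr", prune upward until reaching a node still needed by another word.
The suffix "rrhtrr" (6 nodes) is used only by "thjrrhtrr"; the node for "thj" still has the child "h", so pruning stops there.
Nodes removed: 6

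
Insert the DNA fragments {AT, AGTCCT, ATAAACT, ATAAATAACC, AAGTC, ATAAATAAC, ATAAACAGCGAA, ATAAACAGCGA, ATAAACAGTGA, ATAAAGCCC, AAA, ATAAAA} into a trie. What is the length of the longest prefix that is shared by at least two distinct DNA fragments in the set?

11

The deepest shared node is where two words last agree before diverging.
e.g. "ATAAACAGCGA" and "ATAAACAGCGAA" share the prefix "ATAAACAGCGA" of length 11; no pair shares a longer one.
Longest shared-prefix length: 11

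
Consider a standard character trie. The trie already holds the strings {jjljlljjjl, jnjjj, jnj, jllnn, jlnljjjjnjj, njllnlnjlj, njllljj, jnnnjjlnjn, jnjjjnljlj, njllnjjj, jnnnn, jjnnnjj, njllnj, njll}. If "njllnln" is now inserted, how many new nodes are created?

0

"njllnln" is already a full path in the trie; only an end-marker is added.
No new nodes are needed: 0.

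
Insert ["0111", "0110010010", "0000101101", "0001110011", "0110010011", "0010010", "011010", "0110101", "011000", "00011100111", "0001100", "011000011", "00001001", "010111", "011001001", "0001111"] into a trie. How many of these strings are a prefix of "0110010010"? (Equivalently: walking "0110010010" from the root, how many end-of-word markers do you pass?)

2

Check each prefix of "0110010010" against the stored set — each match is an end-marker on the path.
Prefixes of the query that are stored words: "011001001", "0110010010"
Count: 2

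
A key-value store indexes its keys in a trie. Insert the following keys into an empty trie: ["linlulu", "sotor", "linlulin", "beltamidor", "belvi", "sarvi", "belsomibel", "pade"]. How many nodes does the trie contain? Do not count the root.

Count nodes per top-level branch (shared prefixes stored once):
  'b'-branch (belsomibel, beltamidor, belvi): 19 nodes
  'l'-branch (linlulin, linlulu): 9 nodes
  'p'-branch (pade): 4 nodes
  's'-branch (sarvi, sotor): 9 nodes
Sum: 41

41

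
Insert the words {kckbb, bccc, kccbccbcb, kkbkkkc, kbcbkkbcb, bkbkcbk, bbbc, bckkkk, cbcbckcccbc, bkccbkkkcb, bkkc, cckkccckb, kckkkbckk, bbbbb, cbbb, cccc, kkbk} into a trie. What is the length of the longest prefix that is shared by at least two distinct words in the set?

The deepest shared node is where two words last agree before diverging.
e.g. "kkbk" and "kkbkkkc" share the prefix "kkbk" of length 4; no pair shares a longer one.
Longest shared-prefix length: 4

4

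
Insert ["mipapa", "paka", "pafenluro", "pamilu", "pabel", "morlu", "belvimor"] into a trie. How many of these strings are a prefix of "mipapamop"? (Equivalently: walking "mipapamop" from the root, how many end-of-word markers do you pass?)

1

Traverse "mipapamop" character by character; count nodes along the way that are marked as word ends.
Prefixes of the query that are stored words: "mipapa"
Count: 1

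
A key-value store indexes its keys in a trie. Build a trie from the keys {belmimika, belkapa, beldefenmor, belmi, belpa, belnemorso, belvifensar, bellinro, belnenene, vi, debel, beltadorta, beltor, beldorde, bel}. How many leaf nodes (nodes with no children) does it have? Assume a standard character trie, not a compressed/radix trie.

13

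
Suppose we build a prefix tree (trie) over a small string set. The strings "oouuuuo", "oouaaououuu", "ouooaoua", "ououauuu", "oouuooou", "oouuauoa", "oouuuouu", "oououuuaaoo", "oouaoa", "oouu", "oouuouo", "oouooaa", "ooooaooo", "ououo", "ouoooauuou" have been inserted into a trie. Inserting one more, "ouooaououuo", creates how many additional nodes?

The longest prefix of "ouooaououuo" already in the trie is "ouooaou" (length 7).
New nodes needed: |"ouooaououuo"| − 7 = 11 − 7 = 4.

4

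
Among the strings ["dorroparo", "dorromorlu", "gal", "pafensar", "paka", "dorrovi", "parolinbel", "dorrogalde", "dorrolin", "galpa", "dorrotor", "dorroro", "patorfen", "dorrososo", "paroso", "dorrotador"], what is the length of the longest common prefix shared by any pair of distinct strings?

Look for the deepest trie node that still has at least two words in its subtree.
"dorrotador" and "dorrotor" agree on "dorrot" (6 characters) before diverging; nothing deeper is shared.
Longest shared-prefix length: 6

6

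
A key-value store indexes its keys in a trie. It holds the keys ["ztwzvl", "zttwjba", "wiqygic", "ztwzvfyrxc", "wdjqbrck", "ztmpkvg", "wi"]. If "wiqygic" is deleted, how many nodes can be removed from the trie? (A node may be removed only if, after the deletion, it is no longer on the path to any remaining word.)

5

A node on "wiqygic"'s path can go only if nothing else ends at it or branches off below it.
The suffix "qygic" (5 nodes) is used only by "wiqygic"; "wi" is itself a stored word, so pruning stops there.
Nodes removed: 5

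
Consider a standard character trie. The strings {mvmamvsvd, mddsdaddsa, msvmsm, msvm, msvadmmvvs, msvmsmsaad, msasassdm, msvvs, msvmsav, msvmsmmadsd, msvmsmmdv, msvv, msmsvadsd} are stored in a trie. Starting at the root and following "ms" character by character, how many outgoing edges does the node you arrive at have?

Follow the path "ms" to its node, then look at its outgoing edges.
Distinct next characters after "ms": a, m, v.
That node has 3 child edges.

3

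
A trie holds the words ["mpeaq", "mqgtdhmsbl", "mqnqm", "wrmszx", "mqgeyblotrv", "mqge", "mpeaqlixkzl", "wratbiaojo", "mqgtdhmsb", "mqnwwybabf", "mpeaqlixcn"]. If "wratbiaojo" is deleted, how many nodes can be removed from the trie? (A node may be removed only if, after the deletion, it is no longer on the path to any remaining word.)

A node on "wratbiaojo"'s path can go only if nothing else ends at it or branches off below it.
The suffix "atbiaojo" (8 nodes) is used only by "wratbiaojo"; the node for "wr" still has the child "m", so pruning stops there.
Nodes removed: 8

8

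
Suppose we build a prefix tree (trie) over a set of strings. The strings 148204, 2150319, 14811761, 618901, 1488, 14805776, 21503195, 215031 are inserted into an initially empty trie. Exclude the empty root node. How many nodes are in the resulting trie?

31

For each word, the new-node count is its length minus the longest prefix already in the trie:
  "148204" → 6 new (1, 4, 8, 2, 0, 4)
  "2150319" → 7 new (2, 1, 5, 0, 3, 1, 9)
  "14811761" → prefix "148" already present; 5 new (1, 1, 7, 6, 1)
  "618901" → 6 new (6, 1, 8, 9, 0, 1)
  "1488" → prefix "148" already present; 1 new (8)
  "14805776" → prefix "148" already present; 5 new (0, 5, 7, 7, 6)
  "21503195" → prefix "2150319" already present; 1 new (5)
  "215031" → prefix "215031" already present; 0 new (none)
Total nodes = 6 + 7 + 5 + 6 + 1 + 5 + 1 + 0 = 31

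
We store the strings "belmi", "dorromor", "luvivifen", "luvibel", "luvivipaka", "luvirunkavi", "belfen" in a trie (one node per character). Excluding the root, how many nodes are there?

39

Count nodes per top-level branch (shared prefixes stored once):
  'b'-branch (belfen, belmi): 8 nodes
  'd'-branch (dorromor): 8 nodes
  'l'-branch (luvibel, luvirunkavi, luvivifen, luvivipaka): 23 nodes
Sum: 39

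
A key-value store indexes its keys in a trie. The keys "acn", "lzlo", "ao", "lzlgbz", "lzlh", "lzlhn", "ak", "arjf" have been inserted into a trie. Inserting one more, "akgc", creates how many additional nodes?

Walking "akgc" from the root, the first 2 characters ("ak") follow existing edges; "g" is the first miss.
So 4 − 2 = 2 new nodes.

2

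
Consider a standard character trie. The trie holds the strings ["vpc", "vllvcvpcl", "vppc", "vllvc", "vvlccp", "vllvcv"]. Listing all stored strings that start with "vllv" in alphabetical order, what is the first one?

DFS of the "vllv" subtree visits, in order: "vllvc", "vllvcv", "vllvcvpcl"
The 1st is vllvc.

vllvc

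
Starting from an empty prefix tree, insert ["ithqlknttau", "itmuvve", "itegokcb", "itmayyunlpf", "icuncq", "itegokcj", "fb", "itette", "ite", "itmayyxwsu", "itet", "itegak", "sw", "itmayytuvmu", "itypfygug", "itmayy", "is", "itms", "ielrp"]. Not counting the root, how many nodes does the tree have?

Count nodes per top-level branch (shared prefixes stored once):
  'f'-branch (fb): 2 nodes
  'i'-branch (icuncq, ielrp, is, ite, itegak, itegokcb, itegokcj, itet, itette, ithqlknttau, itmayy, itmayytuvmu, itmayyunlpf, itmayyxwsu, itms, itmuvve, itypfygug): 63 nodes
  's'-branch (sw): 2 nodes
Sum: 67

67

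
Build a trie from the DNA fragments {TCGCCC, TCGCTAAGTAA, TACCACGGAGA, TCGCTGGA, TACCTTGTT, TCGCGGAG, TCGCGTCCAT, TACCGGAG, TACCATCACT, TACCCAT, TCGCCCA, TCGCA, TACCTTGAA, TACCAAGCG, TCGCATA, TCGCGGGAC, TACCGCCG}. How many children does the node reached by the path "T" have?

Follow the path "T" to its node, then look at its outgoing edges.
Distinct next characters after "T": A, C.
That node has 2 child edges.

2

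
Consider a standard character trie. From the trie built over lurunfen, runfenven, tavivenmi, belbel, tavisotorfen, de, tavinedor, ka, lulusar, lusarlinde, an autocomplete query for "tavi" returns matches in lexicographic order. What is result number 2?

tavisotorfen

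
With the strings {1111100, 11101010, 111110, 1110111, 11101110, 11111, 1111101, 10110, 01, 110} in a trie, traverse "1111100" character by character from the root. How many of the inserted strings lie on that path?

Walk "1111100" from the root; an end-of-word marker is hit whenever a stored word is a prefix of "1111100".
Prefixes of the query that are stored words: "11111", "111110", "1111100"
Count: 3

3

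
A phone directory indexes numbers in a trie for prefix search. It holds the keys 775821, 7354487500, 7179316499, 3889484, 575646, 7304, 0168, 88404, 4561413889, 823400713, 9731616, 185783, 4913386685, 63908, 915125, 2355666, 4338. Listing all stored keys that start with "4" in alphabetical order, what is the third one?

Filter for "4…" and sort: "4338", "4561413889", "4913386685"
The 3rd is 4913386685.

4913386685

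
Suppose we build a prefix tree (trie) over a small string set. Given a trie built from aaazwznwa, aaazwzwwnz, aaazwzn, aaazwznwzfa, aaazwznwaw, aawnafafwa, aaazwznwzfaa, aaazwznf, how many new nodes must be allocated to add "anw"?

2

Walking "anw" from the root, the first 1 characters ("a") follow existing edges; "n" is the first miss.
Each of the 2 remaining characters creates one node.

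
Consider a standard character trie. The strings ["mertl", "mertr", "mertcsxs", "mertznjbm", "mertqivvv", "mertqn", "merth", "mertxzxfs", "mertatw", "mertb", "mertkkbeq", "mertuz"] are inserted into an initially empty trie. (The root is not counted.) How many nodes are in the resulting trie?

38

Trace insertions, counting only characters that open a new branch:
  "mertl" → 5 new (m, e, r, t, l)
  "mertr" → prefix "mert" already present; 1 new (r)
  "mertcsxs" → prefix "mert" already present; 4 new (c, s, x, s)
  "mertznjbm" → prefix "mert" already present; 5 new (z, n, j, b, m)
  "mertqivvv" → prefix "mert" already present; 5 new (q, i, v, v, v)
  "mertqn" → prefix "mertq" already present; 1 new (n)
  "merth" → prefix "mert" already present; 1 new (h)
  "mertxzxfs" → prefix "mert" already present; 5 new (x, z, x, f, s)
  "mertatw" → prefix "mert" already present; 3 new (a, t, w)
  "mertb" → prefix "mert" already present; 1 new (b)
  "mertkkbeq" → prefix "mert" already present; 5 new (k, k, b, e, q)
  "mertuz" → prefix "mert" already present; 2 new (u, z)
Total nodes = 5 + 1 + 4 + 5 + 5 + 1 + 1 + 5 + 3 + 1 + 5 + 2 = 38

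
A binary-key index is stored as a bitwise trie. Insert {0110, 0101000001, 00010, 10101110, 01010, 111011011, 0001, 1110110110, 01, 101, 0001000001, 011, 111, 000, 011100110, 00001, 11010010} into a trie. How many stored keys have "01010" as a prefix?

Walk to "01010"; the words in its subtree are exactly those with that prefix.
Words under "01010": 01010, 0101000001
Count: 2

2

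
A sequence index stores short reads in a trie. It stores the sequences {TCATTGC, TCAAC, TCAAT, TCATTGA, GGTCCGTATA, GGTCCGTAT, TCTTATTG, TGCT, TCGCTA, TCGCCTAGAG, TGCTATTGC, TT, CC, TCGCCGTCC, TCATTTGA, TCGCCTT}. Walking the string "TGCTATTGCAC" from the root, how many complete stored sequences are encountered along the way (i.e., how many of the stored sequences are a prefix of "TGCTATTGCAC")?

Check each prefix of "TGCTATTGCAC" against the stored set — each match is an end-marker on the path.
Prefixes of the query that are stored words: "TGCT", "TGCTATTGC"
Count: 2

2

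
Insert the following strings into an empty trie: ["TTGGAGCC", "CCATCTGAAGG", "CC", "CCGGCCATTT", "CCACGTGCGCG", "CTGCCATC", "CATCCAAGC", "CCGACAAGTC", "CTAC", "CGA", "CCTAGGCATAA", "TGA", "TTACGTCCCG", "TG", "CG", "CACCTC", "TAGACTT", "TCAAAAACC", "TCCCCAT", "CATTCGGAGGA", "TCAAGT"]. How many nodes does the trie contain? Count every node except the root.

113

Trace insertions, counting only characters that open a new branch:
  "TTGGAGCC" → 8 new (T, T, G, G, A, G, C, C)
  "CCATCTGAAGG" → 11 new (C, C, A, T, C, T, G, A, A, G, G)
  "CC" → prefix "CC" already present; 0 new (none)
  "CCGGCCATTT" → prefix "CC" already present; 8 new (G, G, C, C, A, T, T, T)
  "CCACGTGCGCG" → prefix "CCA" already present; 8 new (C, G, T, G, C, G, C, G)
  "CTGCCATC" → prefix "C" already present; 7 new (T, G, C, C, A, T, C)
  "CATCCAAGC" → prefix "C" already present; 8 new (A, T, C, C, A, A, G, C)
  "CCGACAAGTC" → prefix "CCG" already present; 7 new (A, C, A, A, G, T, C)
  "CTAC" → prefix "CT" already present; 2 new (A, C)
  "CGA" → prefix "C" already present; 2 new (G, A)
  "CCTAGGCATAA" → prefix "CC" already present; 9 new (T, A, G, G, C, A, T, A, A)
  "TGA" → prefix "T" already present; 2 new (G, A)
  "TTACGTCCCG" → prefix "TT" already present; 8 new (A, C, G, T, C, C, C, G)
  "TG" → prefix "TG" already present; 0 new (none)
  "CG" → prefix "CG" already present; 0 new (none)
  "CACCTC" → prefix "CA" already present; 4 new (C, C, T, C)
  "TAGACTT" → prefix "T" already present; 6 new (A, G, A, C, T, T)
  "TCAAAAACC" → prefix "T" already present; 8 new (C, A, A, A, A, A, C, C)
  "TCCCCAT" → prefix "TC" already present; 5 new (C, C, C, A, T)
  "CATTCGGAGGA" → prefix "CAT" already present; 8 new (T, C, G, G, A, G, G, A)
  "TCAAGT" → prefix "TCAA" already present; 2 new (G, T)
Total nodes = 8 + 11 + 0 + 8 + 8 + 7 + 8 + 7 + 2 + 2 + 9 + 2 + 8 + 0 + 0 + 4 + 6 + 8 + 5 + 8 + 2 = 113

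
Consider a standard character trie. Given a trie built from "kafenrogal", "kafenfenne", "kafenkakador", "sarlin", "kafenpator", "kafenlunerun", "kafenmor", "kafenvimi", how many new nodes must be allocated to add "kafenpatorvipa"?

The longest prefix of "kafenpatorvipa" already in the trie is "kafenpator" (length 10).
So 14 − 10 = 4 new nodes.

4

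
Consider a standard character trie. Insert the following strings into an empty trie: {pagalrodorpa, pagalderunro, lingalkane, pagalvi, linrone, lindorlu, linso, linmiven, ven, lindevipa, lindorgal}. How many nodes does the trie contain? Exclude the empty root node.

58

Insert word by word; a character creates a node only if that edge doesn't already exist:
  "pagalrodorpa" → 12 new (p, a, g, a, l, r, o, d, o, r, p, a)
  "pagalderunro" → prefix "pagal" already present; 7 new (d, e, r, u, n, r, o)
  "lingalkane" → 10 new (l, i, n, g, a, l, k, a, n, e)
  "pagalvi" → prefix "pagal" already present; 2 new (v, i)
  "linrone" → prefix "lin" already present; 4 new (r, o, n, e)
  "lindorlu" → prefix "lin" already present; 5 new (d, o, r, l, u)
  "linso" → prefix "lin" already present; 2 new (s, o)
  "linmiven" → prefix "lin" already present; 5 new (m, i, v, e, n)
  "ven" → 3 new (v, e, n)
  "lindevipa" → prefix "lind" already present; 5 new (e, v, i, p, a)
  "lindorgal" → prefix "lindor" already present; 3 new (g, a, l)
Total nodes = 12 + 7 + 10 + 2 + 4 + 5 + 2 + 5 + 3 + 5 + 3 = 58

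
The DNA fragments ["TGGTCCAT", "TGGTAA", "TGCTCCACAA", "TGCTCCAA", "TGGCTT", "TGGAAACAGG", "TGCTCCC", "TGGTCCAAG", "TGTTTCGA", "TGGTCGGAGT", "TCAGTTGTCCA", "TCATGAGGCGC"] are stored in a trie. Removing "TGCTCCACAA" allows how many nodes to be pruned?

After clearing the end-marker at "TGCTCCACAA", prune upward until reaching a node still needed by another word.
The suffix "CAA" (3 nodes) is used only by "TGCTCCACAA"; the node for "TGCTCCA" still has the child "A", so pruning stops there.
Nodes removed: 3

3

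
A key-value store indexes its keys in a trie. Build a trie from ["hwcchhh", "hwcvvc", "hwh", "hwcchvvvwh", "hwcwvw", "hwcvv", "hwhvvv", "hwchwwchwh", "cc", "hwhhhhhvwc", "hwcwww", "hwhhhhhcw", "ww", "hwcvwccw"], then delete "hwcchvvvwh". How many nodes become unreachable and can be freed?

5

After clearing the end-marker at "hwcchvvvwh", prune upward until reaching a node still needed by another word.
The suffix "vvvwh" (5 nodes) is used only by "hwcchvvvwh"; the node for "hwcch" still has the child "h", so pruning stops there.
Nodes removed: 5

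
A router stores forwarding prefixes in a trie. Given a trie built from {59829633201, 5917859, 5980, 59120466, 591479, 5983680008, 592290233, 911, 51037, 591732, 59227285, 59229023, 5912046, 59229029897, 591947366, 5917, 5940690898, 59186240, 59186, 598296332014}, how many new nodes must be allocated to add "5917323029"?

"591732" is already a path in the trie; the remaining "3029" must be added.
New nodes needed: |"5917323029"| − 6 = 10 − 6 = 4.

4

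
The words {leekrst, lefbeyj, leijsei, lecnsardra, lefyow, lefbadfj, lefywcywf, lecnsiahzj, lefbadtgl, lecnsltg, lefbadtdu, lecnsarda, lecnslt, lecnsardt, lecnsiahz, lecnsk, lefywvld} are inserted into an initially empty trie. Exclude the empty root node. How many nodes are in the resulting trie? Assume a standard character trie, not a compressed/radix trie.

Insert word by word; a character creates a node only if that edge doesn't already exist:
  "leekrst" → 7 new (l, e, e, k, r, s, t)
  "lefbeyj" → prefix "le" already present; 5 new (f, b, e, y, j)
  "leijsei" → prefix "le" already present; 5 new (i, j, s, e, i)
  "lecnsardra" → prefix "le" already present; 8 new (c, n, s, a, r, d, r, a)
  "lefyow" → prefix "lef" already present; 3 new (y, o, w)
  "lefbadfj" → prefix "lefb" already present; 4 new (a, d, f, j)
  "lefywcywf" → prefix "lefy" already present; 5 new (w, c, y, w, f)
  "lecnsiahzj" → prefix "lecns" already present; 5 new (i, a, h, z, j)
  "lefbadtgl" → prefix "lefbad" already present; 3 new (t, g, l)
  "lecnsltg" → prefix "lecns" already present; 3 new (l, t, g)
  "lefbadtdu" → prefix "lefbadt" already present; 2 new (d, u)
  "lecnsarda" → prefix "lecnsard" already present; 1 new (a)
  "lecnslt" → prefix "lecnslt" already present; 0 new (none)
  "lecnsardt" → prefix "lecnsard" already present; 1 new (t)
  "lecnsiahz" → prefix "lecnsiahz" already present; 0 new (none)
  "lecnsk" → prefix "lecns" already present; 1 new (k)
  "lefywvld" → prefix "lefyw" already present; 3 new (v, l, d)
Total nodes = 7 + 5 + 5 + 8 + 3 + 4 + 5 + 5 + 3 + 3 + 2 + 1 + 0 + 1 + 0 + 1 + 3 = 56

56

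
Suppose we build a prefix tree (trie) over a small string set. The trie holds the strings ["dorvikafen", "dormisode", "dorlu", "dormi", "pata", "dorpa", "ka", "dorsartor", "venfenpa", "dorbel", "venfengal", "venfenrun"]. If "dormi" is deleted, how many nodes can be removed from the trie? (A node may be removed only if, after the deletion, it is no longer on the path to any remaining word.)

Walk "dormi" from the leaf back toward the root, removing each node that no remaining word uses.
Every node on "dormi" is still needed (e.g. by "dormisode"), so nothing is freed.
Nodes removed: 0

0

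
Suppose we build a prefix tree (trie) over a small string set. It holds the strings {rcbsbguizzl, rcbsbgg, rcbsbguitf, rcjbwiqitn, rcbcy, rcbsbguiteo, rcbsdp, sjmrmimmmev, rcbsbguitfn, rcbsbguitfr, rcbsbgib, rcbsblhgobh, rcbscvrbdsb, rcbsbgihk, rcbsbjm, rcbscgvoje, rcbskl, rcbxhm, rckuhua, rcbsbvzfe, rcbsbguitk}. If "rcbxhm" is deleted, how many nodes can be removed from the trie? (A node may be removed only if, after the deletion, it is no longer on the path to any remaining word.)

Walk "rcbxhm" from the leaf back toward the root, removing each node that no remaining word uses.
The suffix "xhm" (3 nodes) is used only by "rcbxhm"; the node for "rcb" still has the child "s", so pruning stops there.
Nodes removed: 3

3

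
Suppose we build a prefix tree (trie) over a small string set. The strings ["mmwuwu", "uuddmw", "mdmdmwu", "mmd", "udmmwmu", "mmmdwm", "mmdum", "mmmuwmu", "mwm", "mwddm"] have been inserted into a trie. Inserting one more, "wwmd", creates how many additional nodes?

4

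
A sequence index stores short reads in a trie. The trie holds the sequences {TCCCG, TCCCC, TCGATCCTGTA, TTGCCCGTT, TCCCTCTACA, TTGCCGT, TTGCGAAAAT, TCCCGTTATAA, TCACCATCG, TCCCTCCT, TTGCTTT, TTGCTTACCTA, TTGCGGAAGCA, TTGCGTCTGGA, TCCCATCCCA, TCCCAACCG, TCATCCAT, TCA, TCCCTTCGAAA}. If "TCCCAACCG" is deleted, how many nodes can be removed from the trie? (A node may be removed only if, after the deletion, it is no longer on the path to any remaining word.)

4

After clearing the end-marker at "TCCCAACCG", prune upward until reaching a node still needed by another word.
The suffix "ACCG" (4 nodes) is used only by "TCCCAACCG"; the node for "TCCCA" still has the child "T", so pruning stops there.
Nodes removed: 4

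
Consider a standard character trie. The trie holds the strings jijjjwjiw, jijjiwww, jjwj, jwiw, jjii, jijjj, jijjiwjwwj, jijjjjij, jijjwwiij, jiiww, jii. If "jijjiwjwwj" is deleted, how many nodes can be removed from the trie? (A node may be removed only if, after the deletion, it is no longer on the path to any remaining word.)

4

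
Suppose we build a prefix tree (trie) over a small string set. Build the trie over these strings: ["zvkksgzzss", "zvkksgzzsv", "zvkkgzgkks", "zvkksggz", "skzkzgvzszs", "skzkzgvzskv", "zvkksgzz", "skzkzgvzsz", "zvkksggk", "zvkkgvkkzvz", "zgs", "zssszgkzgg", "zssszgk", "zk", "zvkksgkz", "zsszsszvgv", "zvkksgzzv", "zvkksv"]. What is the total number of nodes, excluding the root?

For each word, the new-node count is its length minus the longest prefix already in the trie:
  "zvkksgzzss" → 10 new (z, v, k, k, s, g, z, z, s, s)
  "zvkksgzzsv" → prefix "zvkksgzzs" already present; 1 new (v)
  "zvkkgzgkks" → prefix "zvkk" already present; 6 new (g, z, g, k, k, s)
  "zvkksggz" → prefix "zvkksg" already present; 2 new (g, z)
  "skzkzgvzszs" → 11 new (s, k, z, k, z, g, v, z, s, z, s)
  "skzkzgvzskv" → prefix "skzkzgvzs" already present; 2 new (k, v)
  "zvkksgzz" → prefix "zvkksgzz" already present; 0 new (none)
  "skzkzgvzsz" → prefix "skzkzgvzsz" already present; 0 new (none)
  "zvkksggk" → prefix "zvkksgg" already present; 1 new (k)
  "zvkkgvkkzvz" → prefix "zvkkg" already present; 6 new (v, k, k, z, v, z)
  "zgs" → prefix "z" already present; 2 new (g, s)
  "zssszgkzgg" → prefix "z" already present; 9 new (s, s, s, z, g, k, z, g, g)
  "zssszgk" → prefix "zssszgk" already present; 0 new (none)
  "zk" → prefix "z" already present; 1 new (k)
  "zvkksgkz" → prefix "zvkksg" already present; 2 new (k, z)
  "zsszsszvgv" → prefix "zss" already present; 7 new (z, s, s, z, v, g, v)
  "zvkksgzzv" → prefix "zvkksgzz" already present; 1 new (v)
  "zvkksv" → prefix "zvkks" already present; 1 new (v)
Total nodes = 10 + 1 + 6 + 2 + 11 + 2 + 0 + 0 + 1 + 6 + 2 + 9 + 0 + 1 + 2 + 7 + 1 + 1 = 62

62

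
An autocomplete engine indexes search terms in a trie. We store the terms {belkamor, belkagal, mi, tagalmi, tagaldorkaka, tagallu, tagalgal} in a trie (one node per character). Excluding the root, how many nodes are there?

Insert word by word; a character creates a node only if that edge doesn't already exist:
  "belkamor" → 8 new (b, e, l, k, a, m, o, r)
  "belkagal" → prefix "belka" already present; 3 new (g, a, l)
  "mi" → 2 new (m, i)
  "tagalmi" → 7 new (t, a, g, a, l, m, i)
  "tagaldorkaka" → prefix "tagal" already present; 7 new (d, o, r, k, a, k, a)
  "tagallu" → prefix "tagal" already present; 2 new (l, u)
  "tagalgal" → prefix "tagal" already present; 3 new (g, a, l)
Total nodes = 8 + 3 + 2 + 7 + 7 + 2 + 3 = 32

32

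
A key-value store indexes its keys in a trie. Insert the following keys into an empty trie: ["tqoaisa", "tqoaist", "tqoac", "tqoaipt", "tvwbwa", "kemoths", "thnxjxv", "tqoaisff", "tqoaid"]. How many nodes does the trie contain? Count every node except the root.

Count nodes per top-level branch (shared prefixes stored once):
  'k'-branch (kemoths): 7 nodes
  't'-branch (thnxjxv, tqoac, tqoaid, tqoaipt, tqoaisa, tqoaisff, tqoaist, tvwbwa): 25 nodes
Sum: 32

32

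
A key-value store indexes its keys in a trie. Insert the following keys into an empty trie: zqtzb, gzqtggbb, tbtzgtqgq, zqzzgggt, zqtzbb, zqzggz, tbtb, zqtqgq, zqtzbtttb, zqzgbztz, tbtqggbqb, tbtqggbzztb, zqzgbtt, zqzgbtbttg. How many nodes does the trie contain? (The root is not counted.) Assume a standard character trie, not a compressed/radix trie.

60

Trace insertions, counting only characters that open a new branch:
  "zqtzb" → 5 new (z, q, t, z, b)
  "gzqtggbb" → 8 new (g, z, q, t, g, g, b, b)
  "tbtzgtqgq" → 9 new (t, b, t, z, g, t, q, g, q)
  "zqzzgggt" → prefix "zq" already present; 6 new (z, z, g, g, g, t)
  "zqtzbb" → prefix "zqtzb" already present; 1 new (b)
  "zqzggz" → prefix "zqz" already present; 3 new (g, g, z)
  "tbtb" → prefix "tbt" already present; 1 new (b)
  "zqtqgq" → prefix "zqt" already present; 3 new (q, g, q)
  "zqtzbtttb" → prefix "zqtzb" already present; 4 new (t, t, t, b)
  "zqzgbztz" → prefix "zqzg" already present; 4 new (b, z, t, z)
  "tbtqggbqb" → prefix "tbt" already present; 6 new (q, g, g, b, q, b)
  "tbtqggbzztb" → prefix "tbtqggb" already present; 4 new (z, z, t, b)
  "zqzgbtt" → prefix "zqzgb" already present; 2 new (t, t)
  "zqzgbtbttg" → prefix "zqzgbt" already present; 4 new (b, t, t, g)
Total nodes = 5 + 8 + 9 + 6 + 1 + 3 + 1 + 3 + 4 + 4 + 6 + 4 + 2 + 4 = 60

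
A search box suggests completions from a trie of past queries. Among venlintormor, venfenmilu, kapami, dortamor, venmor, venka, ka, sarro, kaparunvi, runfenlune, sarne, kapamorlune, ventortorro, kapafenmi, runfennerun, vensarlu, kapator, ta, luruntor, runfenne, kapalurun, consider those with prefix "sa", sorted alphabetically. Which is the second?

sarro

DFS of the "sa" subtree visits, in order: "sarne", "sarro"
The 2nd is sarro.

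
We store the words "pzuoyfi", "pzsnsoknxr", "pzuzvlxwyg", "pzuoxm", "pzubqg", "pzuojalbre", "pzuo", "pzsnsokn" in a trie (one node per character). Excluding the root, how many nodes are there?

33

Count nodes per top-level branch (shared prefixes stored once):
  'p'-branch (pzsnsokn, pzsnsoknxr, pzubqg, pzuo, pzuojalbre, pzuoxm, pzuoyfi, pzuzvlxwyg): 33 nodes
Sum: 33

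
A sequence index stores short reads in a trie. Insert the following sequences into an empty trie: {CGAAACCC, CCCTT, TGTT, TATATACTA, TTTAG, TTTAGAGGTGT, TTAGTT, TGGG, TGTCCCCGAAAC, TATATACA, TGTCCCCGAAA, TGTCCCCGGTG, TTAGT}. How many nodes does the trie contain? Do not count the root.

Insert word by word; a character creates a node only if that edge doesn't already exist:
  "CGAAACCC" → 8 new (C, G, A, A, A, C, C, C)
  "CCCTT" → prefix "C" already present; 4 new (C, C, T, T)
  "TGTT" → 4 new (T, G, T, T)
  "TATATACTA" → prefix "T" already present; 8 new (A, T, A, T, A, C, T, A)
  "TTTAG" → prefix "T" already present; 4 new (T, T, A, G)
  "TTTAGAGGTGT" → prefix "TTTAG" already present; 6 new (A, G, G, T, G, T)
  "TTAGTT" → prefix "TT" already present; 4 new (A, G, T, T)
  "TGGG" → prefix "TG" already present; 2 new (G, G)
  "TGTCCCCGAAAC" → prefix "TGT" already present; 9 new (C, C, C, C, G, A, A, A, C)
  "TATATACA" → prefix "TATATAC" already present; 1 new (A)
  "TGTCCCCGAAA" → prefix "TGTCCCCGAAA" already present; 0 new (none)
  "TGTCCCCGGTG" → prefix "TGTCCCCG" already present; 3 new (G, T, G)
  "TTAGT" → prefix "TTAGT" already present; 0 new (none)
Total nodes = 8 + 4 + 4 + 8 + 4 + 6 + 4 + 2 + 9 + 1 + 0 + 3 + 0 = 53

53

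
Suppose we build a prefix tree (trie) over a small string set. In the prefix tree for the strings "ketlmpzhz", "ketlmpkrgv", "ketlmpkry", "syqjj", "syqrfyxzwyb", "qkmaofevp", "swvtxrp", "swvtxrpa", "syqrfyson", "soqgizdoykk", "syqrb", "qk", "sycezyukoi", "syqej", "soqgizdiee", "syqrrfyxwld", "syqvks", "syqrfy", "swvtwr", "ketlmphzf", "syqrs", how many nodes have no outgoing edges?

18

A leaf is a node with no children — equivalently, the end of a word that is not a proper prefix of any other stored word.
Those words: "ketlmphzf", "ketlmpkrgv", "ketlmpkry", "ketlmpzhz", "qkmaofevp", "soqgizdiee", "soqgizdoykk", "swvtwr", "swvtxrpa", "sycezyukoi", "syqej", "syqjj", "syqrb", "syqrfyson", "syqrfyxzwyb", "syqrrfyxwld", "syqrs", "syqvks"
Leaf count: 18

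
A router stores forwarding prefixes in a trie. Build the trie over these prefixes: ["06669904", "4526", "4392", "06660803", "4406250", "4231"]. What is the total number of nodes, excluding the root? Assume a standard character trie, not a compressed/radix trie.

Trie structure (* marks end of a word):
(root)
├─ 0
│  └─ 6
│     └─ 6
│        └─ 6
│           ├─ 0
│           │  └─ 8
│           │     └─ 0
│           │        └─ 3 *
│           └─ 9
│              └─ 9
│                 └─ 0
│                    └─ 4 *
└─ 4
   ├─ 2
   │  └─ 3
   │     └─ 1 *
   ├─ 3
   │  └─ 9
   │     └─ 2 *
   ├─ 4
   │  └─ 0
   │     └─ 6
   │        └─ 2
   │           └─ 5
   │              └─ 0 *
   └─ 5
      └─ 2
         └─ 6 *
Counting every labelled node above: 28.

28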